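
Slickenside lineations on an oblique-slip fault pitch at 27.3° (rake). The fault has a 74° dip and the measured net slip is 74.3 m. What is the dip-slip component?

34.1 m

dip-slip = net slip × sin(rake) = 74.3 m × sin(27.3°) = 34.1 m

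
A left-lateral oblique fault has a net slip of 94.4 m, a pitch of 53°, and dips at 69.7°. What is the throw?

dip-slip = net slip × sin(rake) = 94.4 m × sin(53°) = 75.39 m
throw = dip-slip × sin(dip) = 75.39 × sin(69.7°) = 70.7 m

70.7 m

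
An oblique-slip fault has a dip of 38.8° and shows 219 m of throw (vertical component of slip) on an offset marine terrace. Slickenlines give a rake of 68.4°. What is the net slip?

376 m

dip-slip = throw / sin(dip) = 219 / sin(38.8°) = 349.5 m
net slip = dip-slip / sin(rake) = 349.5 / sin(68.4°) = 376 m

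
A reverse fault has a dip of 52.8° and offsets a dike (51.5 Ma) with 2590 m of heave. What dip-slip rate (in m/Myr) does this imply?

dip-slip = heave / cos(dip) = 2590 m / cos(52.8°) = 4284 m
rate = 4284 m / 51.5 Ma = 0.0000832 m/yr = 83.2 m/Myr

83.2 m/Myr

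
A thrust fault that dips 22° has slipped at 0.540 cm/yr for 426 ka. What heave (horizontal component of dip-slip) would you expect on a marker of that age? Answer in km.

2.13 km

dip-slip = rate × time = 0.540 cm/yr × 426 ka = 2300 m
heave = dip-slip × cos(dip) = 2300 × cos(22°) = 2130 m = 2.13 km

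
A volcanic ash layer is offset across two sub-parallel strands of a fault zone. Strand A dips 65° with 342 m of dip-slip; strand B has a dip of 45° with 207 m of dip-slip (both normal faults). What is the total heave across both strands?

291 m

heave_A = 342 × cos(65°) = 144.5 m
heave_B = 207 × cos(45°) = 146.4 m
total = 144.5 + 146.4 = 291 m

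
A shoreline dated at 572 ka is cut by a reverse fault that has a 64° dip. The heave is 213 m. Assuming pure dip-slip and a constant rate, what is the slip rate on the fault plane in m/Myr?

849 m/Myr

dip-slip = heave / cos(dip) = 213 m / cos(64°) = 485.9 m
rate = 485.9 m / 572 ka = 0.000849 m/yr = 849 m/Myr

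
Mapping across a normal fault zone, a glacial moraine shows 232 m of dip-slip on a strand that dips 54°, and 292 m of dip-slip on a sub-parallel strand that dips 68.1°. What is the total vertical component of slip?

459 m

throw_A = 232 × sin(54°) = 187.7 m
throw_B = 292 × sin(68.1°) = 270.9 m
total = 187.7 + 270.9 = 459 m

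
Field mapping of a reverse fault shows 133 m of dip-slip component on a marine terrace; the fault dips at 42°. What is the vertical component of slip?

89 m

throw = dip-slip × sin(dip) = 133 m × sin(42°) = 89 m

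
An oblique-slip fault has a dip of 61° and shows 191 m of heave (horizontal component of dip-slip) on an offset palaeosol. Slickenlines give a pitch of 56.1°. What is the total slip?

475 m

dip-slip = heave / cos(dip) = 191 / cos(61°) = 394 m
net slip = dip-slip / sin(rake) = 394 / sin(56.1°) = 475 m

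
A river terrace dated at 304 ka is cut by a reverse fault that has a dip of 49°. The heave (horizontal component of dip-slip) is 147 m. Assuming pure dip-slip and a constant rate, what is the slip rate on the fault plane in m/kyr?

0.737 m/kyr

dip-slip = heave / cos(dip) = 147 m / cos(49°) = 224.1 m
rate = 224.1 m / 304 ka = 0.000737 m/yr = 0.737 m/kyr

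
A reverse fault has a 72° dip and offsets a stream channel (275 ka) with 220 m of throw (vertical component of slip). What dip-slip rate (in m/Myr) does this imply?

841 m/Myr

dip-slip = throw / sin(dip) = 220 m / sin(72°) = 231.3 m
rate = 231.3 m / 275 ka = 0.000841 m/yr = 841 m/Myr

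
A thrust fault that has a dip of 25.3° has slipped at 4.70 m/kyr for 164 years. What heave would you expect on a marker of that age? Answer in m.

0.697 m

dip-slip = rate × time = 4.70 m/kyr × 164 years = 0.7708 m
heave = dip-slip × cos(dip) = 0.7708 × cos(25.3°) = 0.697 m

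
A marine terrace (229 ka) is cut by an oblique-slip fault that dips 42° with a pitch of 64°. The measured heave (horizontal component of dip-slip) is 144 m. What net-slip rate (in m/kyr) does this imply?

dip-slip = heave / cos(dip) = 144 / cos(42°) = 193.8 m
net slip = dip-slip / sin(rake) = 193.8 / sin(64°) = 215.6 m
rate = 215.6 m / 229 ka = 0.000941 m/yr = 0.941 m/kyr

0.941 m/kyr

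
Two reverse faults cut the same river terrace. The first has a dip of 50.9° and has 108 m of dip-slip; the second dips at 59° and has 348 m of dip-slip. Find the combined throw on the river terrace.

throw_A = 108 × sin(50.9°) = 83.81 m
throw_B = 348 × sin(59°) = 298.3 m
total = 83.81 + 298.3 = 382 m

382 m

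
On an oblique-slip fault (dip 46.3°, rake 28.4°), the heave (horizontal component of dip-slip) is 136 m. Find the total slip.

dip-slip = heave / cos(dip) = 136 / cos(46.3°) = 196.8 m
net slip = dip-slip / sin(rake) = 196.8 / sin(28.4°) = 414 m

414 m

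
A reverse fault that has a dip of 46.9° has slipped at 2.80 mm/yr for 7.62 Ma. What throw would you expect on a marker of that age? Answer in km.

15.6 km

dip-slip = rate × time = 2.80 mm/yr × 7.62 Ma = 21340 m
throw = dip-slip × sin(dip) = 21340 × sin(46.9°) = 15600 m = 15.6 km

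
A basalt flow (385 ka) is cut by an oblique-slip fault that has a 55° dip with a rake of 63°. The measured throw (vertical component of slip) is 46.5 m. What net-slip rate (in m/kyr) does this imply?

0.165 m/kyr

dip-slip = throw / sin(dip) = 46.5 / sin(55°) = 56.77 m
net slip = dip-slip / sin(rake) = 56.77 / sin(63°) = 63.71 m
rate = 63.71 m / 385 ka = 0.000165 m/yr = 0.165 m/kyr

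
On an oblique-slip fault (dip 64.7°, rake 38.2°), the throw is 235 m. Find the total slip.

420 m

dip-slip = throw / sin(dip) = 235 / sin(64.7°) = 259.9 m
net slip = dip-slip / sin(rake) = 259.9 / sin(38.2°) = 420 m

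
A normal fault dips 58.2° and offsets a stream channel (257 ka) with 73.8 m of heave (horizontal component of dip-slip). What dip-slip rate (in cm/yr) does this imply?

0.0545 cm/yr

dip-slip = heave / cos(dip) = 73.8 m / cos(58.2°) = 140 m
rate = 140 m / 257 ka = 0.000545 m/yr = 0.0545 cm/yr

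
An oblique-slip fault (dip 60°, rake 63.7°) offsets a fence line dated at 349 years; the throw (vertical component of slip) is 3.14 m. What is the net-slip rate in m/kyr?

11.6 m/kyr

dip-slip = throw / sin(dip) = 3.14 / sin(60°) = 3.626 m
net slip = dip-slip / sin(rake) = 3.626 / sin(63.7°) = 4.044 m
rate = 4.044 m / 349 years = 0.0116 m/yr = 11.6 m/kyr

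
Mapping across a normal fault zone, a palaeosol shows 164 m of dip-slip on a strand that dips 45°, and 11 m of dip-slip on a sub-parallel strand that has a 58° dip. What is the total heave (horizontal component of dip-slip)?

122 m

heave_A = 164 × cos(45°) = 116 m
heave_B = 11 × cos(58°) = 5.829 m
total = 116 + 5.829 = 122 m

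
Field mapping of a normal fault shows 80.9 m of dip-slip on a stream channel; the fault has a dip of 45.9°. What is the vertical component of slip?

58.1 m

throw = dip-slip × sin(dip) = 80.9 m × sin(45.9°) = 58.1 m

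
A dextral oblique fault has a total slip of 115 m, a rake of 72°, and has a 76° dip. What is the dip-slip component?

109 m

dip-slip = net slip × sin(rake) = 115 m × sin(72°) = 109 m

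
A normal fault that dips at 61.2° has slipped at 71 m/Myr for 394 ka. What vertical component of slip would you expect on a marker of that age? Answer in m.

24.5 m

dip-slip = rate × time = 71 m/Myr × 394 ka = 27.97 m
throw = dip-slip × sin(dip) = 27.97 × sin(61.2°) = 24.5 m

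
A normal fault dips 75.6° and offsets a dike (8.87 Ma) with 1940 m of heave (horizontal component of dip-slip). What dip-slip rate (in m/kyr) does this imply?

dip-slip = heave / cos(dip) = 1940 m / cos(75.6°) = 7801 m
rate = 7801 m / 8.87 Ma = 0.000879 m/yr = 0.879 m/kyr

0.879 m/kyr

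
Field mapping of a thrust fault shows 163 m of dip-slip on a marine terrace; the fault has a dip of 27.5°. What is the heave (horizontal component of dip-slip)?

heave = dip-slip × cos(dip) = 163 m × cos(27.5°) = 145 m

145 m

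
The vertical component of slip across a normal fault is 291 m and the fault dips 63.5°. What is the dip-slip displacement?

dip-slip = throw / sin(dip) = 291 / sin(63.5°) = 325 m

325 m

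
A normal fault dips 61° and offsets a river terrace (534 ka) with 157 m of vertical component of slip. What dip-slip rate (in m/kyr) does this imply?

0.336 m/kyr

dip-slip = throw / sin(dip) = 157 m / sin(61°) = 179.5 m
rate = 179.5 m / 534 ka = 0.000336 m/yr = 0.336 m/kyr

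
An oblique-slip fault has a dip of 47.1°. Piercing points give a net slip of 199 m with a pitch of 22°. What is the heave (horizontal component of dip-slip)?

50.7 m

dip-slip = net slip × sin(rake) = 199 m × sin(22°) = 74.55 m
heave = dip-slip × cos(dip) = 74.55 × cos(47.1°) = 50.7 m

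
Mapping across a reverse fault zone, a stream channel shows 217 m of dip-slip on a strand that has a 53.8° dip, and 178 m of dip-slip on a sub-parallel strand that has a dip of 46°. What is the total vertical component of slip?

throw_A = 217 × sin(53.8°) = 175.1 m
throw_B = 178 × sin(46°) = 128 m
total = 175.1 + 128 = 303 m

303 m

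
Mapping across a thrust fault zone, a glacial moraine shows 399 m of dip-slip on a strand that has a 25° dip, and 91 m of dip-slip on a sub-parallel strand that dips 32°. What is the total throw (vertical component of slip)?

217 m

throw_A = 399 × sin(25°) = 168.6 m
throw_B = 91 × sin(32°) = 48.22 m
total = 168.6 + 48.22 = 217 m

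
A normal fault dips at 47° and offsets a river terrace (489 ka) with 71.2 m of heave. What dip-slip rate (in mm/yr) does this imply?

dip-slip = heave / cos(dip) = 71.2 m / cos(47°) = 104.4 m
rate = 104.4 m / 489 ka = 0.000213 m/yr = 0.213 mm/yr

0.213 mm/yr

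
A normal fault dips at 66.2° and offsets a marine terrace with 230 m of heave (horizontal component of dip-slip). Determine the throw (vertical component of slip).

521 m

throw = heave × tan(dip) = 230 × tan(66.2°) = 521 m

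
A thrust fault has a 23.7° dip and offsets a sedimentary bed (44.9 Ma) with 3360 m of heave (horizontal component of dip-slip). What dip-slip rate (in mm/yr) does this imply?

dip-slip = heave / cos(dip) = 3360 m / cos(23.7°) = 3669 m
rate = 3669 m / 44.9 Ma = 0.0000817 m/yr = 0.0817 mm/yr

0.0817 mm/yr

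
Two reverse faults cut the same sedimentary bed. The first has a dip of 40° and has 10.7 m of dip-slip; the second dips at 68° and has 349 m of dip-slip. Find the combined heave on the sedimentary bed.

heave_A = 10.7 × cos(40°) = 8.197 m
heave_B = 349 × cos(68°) = 130.7 m
total = 8.197 + 130.7 = 139 m

139 m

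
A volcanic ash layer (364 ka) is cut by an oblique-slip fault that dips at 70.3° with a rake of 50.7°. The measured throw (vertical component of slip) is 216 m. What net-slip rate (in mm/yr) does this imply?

dip-slip = throw / sin(dip) = 216 / sin(70.3°) = 229.4 m
net slip = dip-slip / sin(rake) = 229.4 / sin(50.7°) = 296.5 m
rate = 296.5 m / 364 ka = 0.000815 m/yr = 0.815 mm/yr

0.815 mm/yr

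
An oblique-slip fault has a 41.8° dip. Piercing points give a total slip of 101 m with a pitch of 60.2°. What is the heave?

65.3 m

dip-slip = net slip × sin(rake) = 101 m × sin(60.2°) = 87.64 m
heave = dip-slip × cos(dip) = 87.64 × cos(41.8°) = 65.3 m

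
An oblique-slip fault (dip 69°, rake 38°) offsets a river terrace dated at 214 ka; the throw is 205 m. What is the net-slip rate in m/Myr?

1670 m/Myr

dip-slip = throw / sin(dip) = 205 / sin(69°) = 219.6 m
net slip = dip-slip / sin(rake) = 219.6 / sin(38°) = 356.7 m
rate = 356.7 m / 214 ka = 0.00167 m/yr = 1670 m/Myr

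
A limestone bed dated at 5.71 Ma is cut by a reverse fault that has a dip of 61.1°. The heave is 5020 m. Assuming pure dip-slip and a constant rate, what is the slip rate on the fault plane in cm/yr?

0.182 cm/yr

dip-slip = heave / cos(dip) = 5020 m / cos(61.1°) = 10390 m
rate = 10390 m / 5.71 Ma = 0.00182 m/yr = 0.182 cm/yr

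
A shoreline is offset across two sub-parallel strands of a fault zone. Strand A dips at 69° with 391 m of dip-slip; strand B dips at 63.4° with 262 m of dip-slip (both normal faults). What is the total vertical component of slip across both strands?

599 m

throw_A = 391 × sin(69°) = 365 m
throw_B = 262 × sin(63.4°) = 234.3 m
total = 365 + 234.3 = 599 m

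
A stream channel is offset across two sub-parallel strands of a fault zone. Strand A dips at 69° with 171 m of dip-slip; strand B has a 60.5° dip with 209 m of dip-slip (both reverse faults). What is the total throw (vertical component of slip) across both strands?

342 m

throw_A = 171 × sin(69°) = 159.6 m
throw_B = 209 × sin(60.5°) = 181.9 m
total = 159.6 + 181.9 = 342 m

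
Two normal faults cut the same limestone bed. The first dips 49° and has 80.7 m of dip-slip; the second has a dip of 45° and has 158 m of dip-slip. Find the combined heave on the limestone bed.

heave_A = 80.7 × cos(49°) = 52.94 m
heave_B = 158 × cos(45°) = 111.7 m
total = 52.94 + 111.7 = 165 m

165 m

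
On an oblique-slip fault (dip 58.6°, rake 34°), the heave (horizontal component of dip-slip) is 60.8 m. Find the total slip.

dip-slip = heave / cos(dip) = 60.8 / cos(58.6°) = 116.7 m
net slip = dip-slip / sin(rake) = 116.7 / sin(34°) = 209 m

209 m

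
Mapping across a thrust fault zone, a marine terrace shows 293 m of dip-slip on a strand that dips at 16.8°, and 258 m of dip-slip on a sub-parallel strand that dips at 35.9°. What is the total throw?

throw_A = 293 × sin(16.8°) = 84.69 m
throw_B = 258 × sin(35.9°) = 151.3 m
total = 84.69 + 151.3 = 236 m

236 m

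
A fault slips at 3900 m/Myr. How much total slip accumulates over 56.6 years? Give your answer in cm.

slip = rate × time = 3900 m/Myr × 56.6 years = 0.221 m = 22.1 cm

22.1 cm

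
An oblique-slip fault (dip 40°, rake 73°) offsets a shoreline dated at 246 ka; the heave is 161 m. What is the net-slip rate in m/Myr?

893 m/Myr

dip-slip = heave / cos(dip) = 161 / cos(40°) = 210.2 m
net slip = dip-slip / sin(rake) = 210.2 / sin(73°) = 219.8 m
rate = 219.8 m / 246 ka = 0.000893 m/yr = 893 m/Myr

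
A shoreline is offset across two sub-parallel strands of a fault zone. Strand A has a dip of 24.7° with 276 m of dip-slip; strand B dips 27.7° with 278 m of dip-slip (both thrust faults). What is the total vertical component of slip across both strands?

245 m

throw_A = 276 × sin(24.7°) = 115.3 m
throw_B = 278 × sin(27.7°) = 129.2 m
total = 115.3 + 129.2 = 245 m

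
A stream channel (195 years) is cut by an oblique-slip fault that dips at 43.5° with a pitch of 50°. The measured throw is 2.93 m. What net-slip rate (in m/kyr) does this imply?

dip-slip = throw / sin(dip) = 2.93 / sin(43.5°) = 4.257 m
net slip = dip-slip / sin(rake) = 4.257 / sin(50°) = 5.557 m
rate = 5.557 m / 195 years = 0.0285 m/yr = 28.5 m/kyr

28.5 m/kyr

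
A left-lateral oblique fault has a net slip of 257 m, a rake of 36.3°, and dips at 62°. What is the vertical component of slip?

134 m

dip-slip = net slip × sin(rake) = 257 m × sin(36.3°) = 152.1 m
throw = dip-slip × sin(dip) = 152.1 × sin(62°) = 134 m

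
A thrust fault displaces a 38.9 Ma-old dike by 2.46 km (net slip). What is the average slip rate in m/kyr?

rate = 2.46 km / 38.9 Ma = 0.0000632 m/yr = 0.0632 m/kyr

0.0632 m/kyr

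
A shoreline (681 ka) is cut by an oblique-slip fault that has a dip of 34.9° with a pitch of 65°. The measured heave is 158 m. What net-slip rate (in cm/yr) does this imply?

dip-slip = heave / cos(dip) = 158 / cos(34.9°) = 192.6 m
net slip = dip-slip / sin(rake) = 192.6 / sin(65°) = 212.6 m
rate = 212.6 m / 681 ka = 0.000312 m/yr = 0.0312 cm/yr

0.0312 cm/yr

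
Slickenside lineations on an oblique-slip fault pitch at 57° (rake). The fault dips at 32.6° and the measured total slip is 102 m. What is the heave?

72.1 m

dip-slip = net slip × sin(rake) = 102 m × sin(57°) = 85.54 m
heave = dip-slip × cos(dip) = 85.54 × cos(32.6°) = 72.1 m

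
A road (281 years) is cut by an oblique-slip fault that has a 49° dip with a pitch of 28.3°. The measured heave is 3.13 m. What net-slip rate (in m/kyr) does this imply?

35.8 m/kyr

dip-slip = heave / cos(dip) = 3.13 / cos(49°) = 4.771 m
net slip = dip-slip / sin(rake) = 4.771 / sin(28.3°) = 10.06 m
rate = 10.06 m / 281 years = 0.0358 m/yr = 35.8 m/kyr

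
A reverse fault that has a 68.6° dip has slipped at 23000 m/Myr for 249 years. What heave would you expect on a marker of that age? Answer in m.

dip-slip = rate × time = 23000 m/Myr × 249 years = 5.727 m
heave = dip-slip × cos(dip) = 5.727 × cos(68.6°) = 2.09 m

2.09 m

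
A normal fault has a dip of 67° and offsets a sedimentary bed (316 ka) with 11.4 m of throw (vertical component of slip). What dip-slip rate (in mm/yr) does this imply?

0.0392 mm/yr

dip-slip = throw / sin(dip) = 11.4 m / sin(67°) = 12.38 m
rate = 12.38 m / 316 ka = 0.0000392 m/yr = 0.0392 mm/yr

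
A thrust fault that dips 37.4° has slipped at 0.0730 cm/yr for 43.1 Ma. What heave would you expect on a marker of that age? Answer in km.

dip-slip = rate × time = 0.0730 cm/yr × 43.1 Ma = 31460 m
heave = dip-slip × cos(dip) = 31460 × cos(37.4°) = 25000 m = 25 km

25 km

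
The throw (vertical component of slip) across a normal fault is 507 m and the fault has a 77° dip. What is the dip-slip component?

520 m

dip-slip = throw / sin(dip) = 507 / sin(77°) = 520 m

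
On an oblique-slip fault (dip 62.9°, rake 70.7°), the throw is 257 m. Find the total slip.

dip-slip = throw / sin(dip) = 257 / sin(62.9°) = 288.7 m
net slip = dip-slip / sin(rake) = 288.7 / sin(70.7°) = 306 m

306 m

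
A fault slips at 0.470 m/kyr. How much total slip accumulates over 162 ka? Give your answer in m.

slip = rate × time = 0.470 m/kyr × 162 ka = 76.1 m

76.1 m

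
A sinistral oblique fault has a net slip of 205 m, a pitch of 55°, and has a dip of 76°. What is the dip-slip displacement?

168 m

dip-slip = net slip × sin(rake) = 205 m × sin(55°) = 168 m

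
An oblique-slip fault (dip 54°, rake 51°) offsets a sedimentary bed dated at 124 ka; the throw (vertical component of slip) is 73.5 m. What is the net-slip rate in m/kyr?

0.943 m/kyr

dip-slip = throw / sin(dip) = 73.5 / sin(54°) = 90.85 m
net slip = dip-slip / sin(rake) = 90.85 / sin(51°) = 116.9 m
rate = 116.9 m / 124 ka = 0.000943 m/yr = 0.943 m/kyr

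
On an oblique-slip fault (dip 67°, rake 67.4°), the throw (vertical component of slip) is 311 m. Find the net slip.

dip-slip = throw / sin(dip) = 311 / sin(67°) = 337.9 m
net slip = dip-slip / sin(rake) = 337.9 / sin(67.4°) = 366 m

366 m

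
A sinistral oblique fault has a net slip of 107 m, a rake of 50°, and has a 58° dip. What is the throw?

dip-slip = net slip × sin(rake) = 107 m × sin(50°) = 81.97 m
throw = dip-slip × sin(dip) = 81.97 × sin(58°) = 69.5 m

69.5 m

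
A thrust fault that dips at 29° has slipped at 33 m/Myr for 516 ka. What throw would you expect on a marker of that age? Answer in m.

8.26 m

dip-slip = rate × time = 33 m/Myr × 516 ka = 17.03 m
throw = dip-slip × sin(dip) = 17.03 × sin(29°) = 8.26 m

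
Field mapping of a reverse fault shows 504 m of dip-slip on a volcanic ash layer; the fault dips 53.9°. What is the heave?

heave = dip-slip × cos(dip) = 504 m × cos(53.9°) = 297 m

297 m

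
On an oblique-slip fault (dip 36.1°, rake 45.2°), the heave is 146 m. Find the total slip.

dip-slip = heave / cos(dip) = 146 / cos(36.1°) = 180.7 m
net slip = dip-slip / sin(rake) = 180.7 / sin(45.2°) = 255 m

255 m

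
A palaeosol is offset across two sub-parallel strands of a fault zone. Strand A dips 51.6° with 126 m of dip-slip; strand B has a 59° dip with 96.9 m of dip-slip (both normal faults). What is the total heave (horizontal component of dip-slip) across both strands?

heave_A = 126 × cos(51.6°) = 78.26 m
heave_B = 96.9 × cos(59°) = 49.91 m
total = 78.26 + 49.91 = 128 m

128 m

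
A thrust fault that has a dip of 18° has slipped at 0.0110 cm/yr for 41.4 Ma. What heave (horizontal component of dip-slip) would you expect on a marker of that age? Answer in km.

dip-slip = rate × time = 0.0110 cm/yr × 41.4 Ma = 4554 m
heave = dip-slip × cos(dip) = 4554 × cos(18°) = 4330 m = 4.33 km

4.33 km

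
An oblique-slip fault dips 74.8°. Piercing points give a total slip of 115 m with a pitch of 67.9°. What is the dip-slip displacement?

dip-slip = net slip × sin(rake) = 115 m × sin(67.9°) = 107 m

107 m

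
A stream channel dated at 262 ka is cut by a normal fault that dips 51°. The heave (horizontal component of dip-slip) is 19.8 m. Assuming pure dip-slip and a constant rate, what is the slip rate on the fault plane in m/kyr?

0.120 m/kyr

dip-slip = heave / cos(dip) = 19.8 m / cos(51°) = 31.46 m
rate = 31.46 m / 262 ka = 0.000120 m/yr = 0.120 m/kyr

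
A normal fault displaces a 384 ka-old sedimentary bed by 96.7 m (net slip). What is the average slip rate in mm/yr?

rate = 96.7 m / 384 ka = 0.000252 m/yr = 0.252 mm/yr

0.252 mm/yr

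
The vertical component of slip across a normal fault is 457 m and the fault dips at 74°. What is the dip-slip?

dip-slip = throw / sin(dip) = 457 / sin(74°) = 475 m

475 m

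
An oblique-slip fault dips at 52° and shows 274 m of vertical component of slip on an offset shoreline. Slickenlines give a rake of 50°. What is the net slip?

dip-slip = throw / sin(dip) = 274 / sin(52°) = 347.7 m
net slip = dip-slip / sin(rake) = 347.7 / sin(50°) = 454 m

454 m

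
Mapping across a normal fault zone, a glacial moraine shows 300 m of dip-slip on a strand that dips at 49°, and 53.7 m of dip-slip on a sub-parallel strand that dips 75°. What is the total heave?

heave_A = 300 × cos(49°) = 196.8 m
heave_B = 53.7 × cos(75°) = 13.90 m
total = 196.8 + 13.90 = 211 m

211 m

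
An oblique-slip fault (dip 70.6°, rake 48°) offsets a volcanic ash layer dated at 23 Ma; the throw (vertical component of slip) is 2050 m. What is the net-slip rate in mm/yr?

0.127 mm/yr

dip-slip = throw / sin(dip) = 2050 / sin(70.6°) = 2173 m
net slip = dip-slip / sin(rake) = 2173 / sin(48°) = 2925 m
rate = 2925 m / 23 Ma = 0.000127 m/yr = 0.127 mm/yr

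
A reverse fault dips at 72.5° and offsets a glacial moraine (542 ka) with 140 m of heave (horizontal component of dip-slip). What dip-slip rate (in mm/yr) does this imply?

dip-slip = heave / cos(dip) = 140 m / cos(72.5°) = 465.6 m
rate = 465.6 m / 542 ka = 0.000859 m/yr = 0.859 mm/yr

0.859 mm/yr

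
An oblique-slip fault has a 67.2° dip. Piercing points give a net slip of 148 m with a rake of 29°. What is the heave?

dip-slip = net slip × sin(rake) = 148 m × sin(29°) = 71.75 m
heave = dip-slip × cos(dip) = 71.75 × cos(67.2°) = 27.8 m

27.8 m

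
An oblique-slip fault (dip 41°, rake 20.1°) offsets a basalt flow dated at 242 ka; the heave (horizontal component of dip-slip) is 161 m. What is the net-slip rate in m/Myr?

dip-slip = heave / cos(dip) = 161 / cos(41°) = 213.3 m
net slip = dip-slip / sin(rake) = 213.3 / sin(20.1°) = 620.8 m
rate = 620.8 m / 242 ka = 0.00257 m/yr = 2570 m/Myr

2570 m/Myr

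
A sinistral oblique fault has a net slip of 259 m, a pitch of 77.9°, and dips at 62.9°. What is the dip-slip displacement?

dip-slip = net slip × sin(rake) = 259 m × sin(77.9°) = 253 m

253 m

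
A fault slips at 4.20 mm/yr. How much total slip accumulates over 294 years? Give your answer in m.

1.23 m

slip = rate × time = 4.20 mm/yr × 294 years = 1.23 m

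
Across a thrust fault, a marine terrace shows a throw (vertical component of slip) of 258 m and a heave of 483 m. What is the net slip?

net slip = √(throw² + heave²) = √(258² + 483²) = 548 m

548 m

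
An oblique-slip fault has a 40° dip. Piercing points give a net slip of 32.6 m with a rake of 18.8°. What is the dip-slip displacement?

dip-slip = net slip × sin(rake) = 32.6 m × sin(18.8°) = 10.5 m

10.5 m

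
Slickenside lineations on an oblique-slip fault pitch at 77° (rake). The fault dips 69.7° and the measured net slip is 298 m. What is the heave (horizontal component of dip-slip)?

dip-slip = net slip × sin(rake) = 298 m × sin(77°) = 290.4 m
heave = dip-slip × cos(dip) = 290.4 × cos(69.7°) = 101 m

101 m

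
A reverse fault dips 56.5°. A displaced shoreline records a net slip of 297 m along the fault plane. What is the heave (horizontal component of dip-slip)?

164 m

heave = dip-slip × cos(dip) = 297 m × cos(56.5°) = 164 m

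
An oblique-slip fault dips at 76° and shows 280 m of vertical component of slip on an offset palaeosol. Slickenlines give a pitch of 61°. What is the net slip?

dip-slip = throw / sin(dip) = 280 / sin(76°) = 288.6 m
net slip = dip-slip / sin(rake) = 288.6 / sin(61°) = 330 m

330 m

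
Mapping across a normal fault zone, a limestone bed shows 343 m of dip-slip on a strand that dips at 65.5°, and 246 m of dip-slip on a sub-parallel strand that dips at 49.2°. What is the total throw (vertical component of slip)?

throw_A = 343 × sin(65.5°) = 312.1 m
throw_B = 246 × sin(49.2°) = 186.2 m
total = 312.1 + 186.2 = 498 m

498 m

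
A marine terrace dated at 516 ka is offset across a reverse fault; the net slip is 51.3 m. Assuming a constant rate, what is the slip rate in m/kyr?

0.0994 m/kyr

rate = 51.3 m / 516 ka = 0.0000994 m/yr = 0.0994 m/kyr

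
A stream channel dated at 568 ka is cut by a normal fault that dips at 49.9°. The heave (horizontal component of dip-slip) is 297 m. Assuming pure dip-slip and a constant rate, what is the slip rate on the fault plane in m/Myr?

dip-slip = heave / cos(dip) = 297 m / cos(49.9°) = 461.1 m
rate = 461.1 m / 568 ka = 0.000812 m/yr = 812 m/Myr

812 m/Myr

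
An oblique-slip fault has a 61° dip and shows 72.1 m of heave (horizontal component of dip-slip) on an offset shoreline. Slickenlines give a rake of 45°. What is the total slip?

210 m

dip-slip = heave / cos(dip) = 72.1 / cos(61°) = 148.7 m
net slip = dip-slip / sin(rake) = 148.7 / sin(45°) = 210 m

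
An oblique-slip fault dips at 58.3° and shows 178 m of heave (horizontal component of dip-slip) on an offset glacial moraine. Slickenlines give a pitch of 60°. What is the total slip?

391 m

dip-slip = heave / cos(dip) = 178 / cos(58.3°) = 338.7 m
net slip = dip-slip / sin(rake) = 338.7 / sin(60°) = 391 m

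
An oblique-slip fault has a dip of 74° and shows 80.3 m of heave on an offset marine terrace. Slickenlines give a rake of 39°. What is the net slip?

dip-slip = heave / cos(dip) = 80.3 / cos(74°) = 291.3 m
net slip = dip-slip / sin(rake) = 291.3 / sin(39°) = 463 m

463 m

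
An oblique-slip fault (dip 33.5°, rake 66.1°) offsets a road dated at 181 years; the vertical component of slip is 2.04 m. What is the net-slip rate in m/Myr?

22300 m/Myr

dip-slip = throw / sin(dip) = 2.04 / sin(33.5°) = 3.696 m
net slip = dip-slip / sin(rake) = 3.696 / sin(66.1°) = 4.043 m
rate = 4.043 m / 181 years = 0.0223 m/yr = 22300 m/Myr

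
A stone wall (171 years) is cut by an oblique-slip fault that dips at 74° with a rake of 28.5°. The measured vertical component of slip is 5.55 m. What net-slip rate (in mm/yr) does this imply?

70.8 mm/yr

dip-slip = throw / sin(dip) = 5.55 / sin(74°) = 5.774 m
net slip = dip-slip / sin(rake) = 5.774 / sin(28.5°) = 12.10 m
rate = 12.10 m / 171 years = 0.0708 m/yr = 70.8 mm/yr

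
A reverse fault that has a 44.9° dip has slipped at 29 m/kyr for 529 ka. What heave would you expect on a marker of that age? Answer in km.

10.9 km

dip-slip = rate × time = 29 m/kyr × 529 ka = 15340 m
heave = dip-slip × cos(dip) = 15340 × cos(44.9°) = 10900 m = 10.9 km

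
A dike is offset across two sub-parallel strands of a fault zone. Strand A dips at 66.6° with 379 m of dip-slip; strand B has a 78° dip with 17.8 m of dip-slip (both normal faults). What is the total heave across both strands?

154 m

heave_A = 379 × cos(66.6°) = 150.5 m
heave_B = 17.8 × cos(78°) = 3.701 m
total = 150.5 + 3.701 = 154 m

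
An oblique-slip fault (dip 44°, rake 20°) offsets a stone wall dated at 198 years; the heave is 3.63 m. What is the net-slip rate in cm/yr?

dip-slip = heave / cos(dip) = 3.63 / cos(44°) = 5.046 m
net slip = dip-slip / sin(rake) = 5.046 / sin(20°) = 14.75 m
rate = 14.75 m / 198 years = 0.0745 m/yr = 7.45 cm/yr

7.45 cm/yr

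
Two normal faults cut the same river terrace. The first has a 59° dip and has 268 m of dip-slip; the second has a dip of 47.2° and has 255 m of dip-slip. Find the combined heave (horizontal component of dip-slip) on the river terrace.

311 m

heave_A = 268 × cos(59°) = 138 m
heave_B = 255 × cos(47.2°) = 173.3 m
total = 138 + 173.3 = 311 m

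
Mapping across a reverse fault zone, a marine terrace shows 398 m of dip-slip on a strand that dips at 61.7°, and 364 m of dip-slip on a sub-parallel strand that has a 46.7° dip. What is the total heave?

438 m

heave_A = 398 × cos(61.7°) = 188.7 m
heave_B = 364 × cos(46.7°) = 249.6 m
total = 188.7 + 249.6 = 438 m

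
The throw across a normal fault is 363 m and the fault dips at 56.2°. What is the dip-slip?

437 m

dip-slip = throw / sin(dip) = 363 / sin(56.2°) = 437 m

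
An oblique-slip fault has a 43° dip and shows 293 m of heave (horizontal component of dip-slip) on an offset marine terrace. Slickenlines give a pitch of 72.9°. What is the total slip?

419 m

dip-slip = heave / cos(dip) = 293 / cos(43°) = 400.6 m
net slip = dip-slip / sin(rake) = 400.6 / sin(72.9°) = 419 m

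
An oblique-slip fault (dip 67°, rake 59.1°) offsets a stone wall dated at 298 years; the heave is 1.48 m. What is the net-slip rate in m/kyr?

14.8 m/kyr

dip-slip = heave / cos(dip) = 1.48 / cos(67°) = 3.788 m
net slip = dip-slip / sin(rake) = 3.788 / sin(59.1°) = 4.414 m
rate = 4.414 m / 298 years = 0.0148 m/yr = 14.8 m/kyr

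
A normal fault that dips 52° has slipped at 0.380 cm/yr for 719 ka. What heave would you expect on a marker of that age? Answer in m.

dip-slip = rate × time = 0.380 cm/yr × 719 ka = 2732 m
heave = dip-slip × cos(dip) = 2732 × cos(52°) = 1680 m

1680 m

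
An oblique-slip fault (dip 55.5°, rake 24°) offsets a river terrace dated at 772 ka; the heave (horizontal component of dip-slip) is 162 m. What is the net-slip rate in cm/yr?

dip-slip = heave / cos(dip) = 162 / cos(55.5°) = 286 m
net slip = dip-slip / sin(rake) = 286 / sin(24°) = 703.2 m
rate = 703.2 m / 772 ka = 0.000911 m/yr = 0.0911 cm/yr

0.0911 cm/yr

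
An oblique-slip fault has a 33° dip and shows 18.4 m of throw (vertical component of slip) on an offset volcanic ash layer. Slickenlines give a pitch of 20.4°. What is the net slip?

96.9 m

dip-slip = throw / sin(dip) = 18.4 / sin(33°) = 33.78 m
net slip = dip-slip / sin(rake) = 33.78 / sin(20.4°) = 96.9 m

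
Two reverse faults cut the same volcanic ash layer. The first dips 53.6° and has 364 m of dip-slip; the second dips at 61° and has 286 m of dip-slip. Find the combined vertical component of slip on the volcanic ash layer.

throw_A = 364 × sin(53.6°) = 293 m
throw_B = 286 × sin(61°) = 250.1 m
total = 293 + 250.1 = 543 m

543 m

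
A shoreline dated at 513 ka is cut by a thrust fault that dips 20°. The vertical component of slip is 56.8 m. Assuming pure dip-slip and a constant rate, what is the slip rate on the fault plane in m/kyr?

0.324 m/kyr

dip-slip = throw / sin(dip) = 56.8 m / sin(20°) = 166.1 m
rate = 166.1 m / 513 ka = 0.000324 m/yr = 0.324 m/kyr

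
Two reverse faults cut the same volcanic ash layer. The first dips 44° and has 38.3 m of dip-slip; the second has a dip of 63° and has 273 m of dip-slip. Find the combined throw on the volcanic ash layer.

270 m

throw_A = 38.3 × sin(44°) = 26.61 m
throw_B = 273 × sin(63°) = 243.2 m
total = 26.61 + 243.2 = 270 m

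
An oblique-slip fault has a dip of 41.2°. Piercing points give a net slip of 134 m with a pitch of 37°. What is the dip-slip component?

80.6 m

dip-slip = net slip × sin(rake) = 134 m × sin(37°) = 80.6 m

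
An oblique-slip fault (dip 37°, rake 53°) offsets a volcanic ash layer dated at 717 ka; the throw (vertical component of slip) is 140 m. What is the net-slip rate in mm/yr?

0.406 mm/yr

dip-slip = throw / sin(dip) = 140 / sin(37°) = 232.6 m
net slip = dip-slip / sin(rake) = 232.6 / sin(53°) = 291.3 m
rate = 291.3 m / 717 ka = 0.000406 m/yr = 0.406 mm/yr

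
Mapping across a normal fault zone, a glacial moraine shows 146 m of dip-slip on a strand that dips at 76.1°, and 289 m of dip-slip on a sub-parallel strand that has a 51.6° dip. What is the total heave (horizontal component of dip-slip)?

215 m

heave_A = 146 × cos(76.1°) = 35.07 m
heave_B = 289 × cos(51.6°) = 179.5 m
total = 35.07 + 179.5 = 215 m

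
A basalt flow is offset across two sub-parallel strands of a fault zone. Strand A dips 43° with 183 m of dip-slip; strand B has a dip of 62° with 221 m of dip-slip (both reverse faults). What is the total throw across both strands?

throw_A = 183 × sin(43°) = 124.8 m
throw_B = 221 × sin(62°) = 195.1 m
total = 124.8 + 195.1 = 320 m

320 m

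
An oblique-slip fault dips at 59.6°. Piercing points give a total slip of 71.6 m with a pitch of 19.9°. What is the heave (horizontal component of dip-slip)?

12.3 m

dip-slip = net slip × sin(rake) = 71.6 m × sin(19.9°) = 24.37 m
heave = dip-slip × cos(dip) = 24.37 × cos(59.6°) = 12.3 m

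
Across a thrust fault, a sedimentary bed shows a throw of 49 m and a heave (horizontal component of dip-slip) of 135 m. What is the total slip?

144 m

net slip = √(throw² + heave²) = √(49² + 135²) = 144 m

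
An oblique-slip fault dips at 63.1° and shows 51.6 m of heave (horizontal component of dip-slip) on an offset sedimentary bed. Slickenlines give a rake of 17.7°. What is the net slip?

375 m

dip-slip = heave / cos(dip) = 51.6 / cos(63.1°) = 114 m
net slip = dip-slip / sin(rake) = 114 / sin(17.7°) = 375 m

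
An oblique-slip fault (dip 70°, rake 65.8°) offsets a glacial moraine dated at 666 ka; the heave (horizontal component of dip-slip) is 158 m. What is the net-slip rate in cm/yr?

dip-slip = heave / cos(dip) = 158 / cos(70°) = 462 m
net slip = dip-slip / sin(rake) = 462 / sin(65.8°) = 506.5 m
rate = 506.5 m / 666 ka = 0.000760 m/yr = 0.0760 cm/yr

0.0760 cm/yr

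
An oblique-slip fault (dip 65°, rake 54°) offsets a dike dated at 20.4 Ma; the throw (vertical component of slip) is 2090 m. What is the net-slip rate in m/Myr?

dip-slip = throw / sin(dip) = 2090 / sin(65°) = 2306 m
net slip = dip-slip / sin(rake) = 2306 / sin(54°) = 2850 m
rate = 2850 m / 20.4 Ma = 0.000140 m/yr = 140 m/Myr

140 m/Myr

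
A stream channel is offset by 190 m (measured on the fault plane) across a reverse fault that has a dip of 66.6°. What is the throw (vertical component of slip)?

throw = dip-slip × sin(dip) = 190 m × sin(66.6°) = 174 m

174 m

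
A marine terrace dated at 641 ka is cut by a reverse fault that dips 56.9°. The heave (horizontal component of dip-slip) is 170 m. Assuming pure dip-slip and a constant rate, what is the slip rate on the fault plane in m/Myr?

dip-slip = heave / cos(dip) = 170 m / cos(56.9°) = 311.3 m
rate = 311.3 m / 641 ka = 0.000486 m/yr = 486 m/Myr

486 m/Myr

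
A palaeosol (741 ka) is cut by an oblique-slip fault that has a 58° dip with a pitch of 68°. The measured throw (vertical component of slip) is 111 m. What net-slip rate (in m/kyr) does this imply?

dip-slip = throw / sin(dip) = 111 / sin(58°) = 130.9 m
net slip = dip-slip / sin(rake) = 130.9 / sin(68°) = 141.2 m
rate = 141.2 m / 741 ka = 0.000191 m/yr = 0.191 m/kyr

0.191 m/kyr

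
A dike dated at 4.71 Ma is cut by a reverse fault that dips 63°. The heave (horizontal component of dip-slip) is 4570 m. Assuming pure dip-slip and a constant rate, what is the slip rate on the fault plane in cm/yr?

0.214 cm/yr

dip-slip = heave / cos(dip) = 4570 m / cos(63°) = 10070 m
rate = 10070 m / 4.71 Ma = 0.00214 m/yr = 0.214 cm/yr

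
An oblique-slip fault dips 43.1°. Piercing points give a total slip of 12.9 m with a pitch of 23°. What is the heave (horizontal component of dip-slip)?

dip-slip = net slip × sin(rake) = 12.9 m × sin(23°) = 5.040 m
heave = dip-slip × cos(dip) = 5.040 × cos(43.1°) = 3.68 m

3.68 m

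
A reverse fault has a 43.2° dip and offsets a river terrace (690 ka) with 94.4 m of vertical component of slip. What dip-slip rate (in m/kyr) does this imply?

dip-slip = throw / sin(dip) = 94.4 m / sin(43.2°) = 137.9 m
rate = 137.9 m / 690 ka = 0.000200 m/yr = 0.200 m/kyr

0.200 m/kyr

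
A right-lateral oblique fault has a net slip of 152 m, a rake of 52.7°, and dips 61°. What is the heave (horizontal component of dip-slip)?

dip-slip = net slip × sin(rake) = 152 m × sin(52.7°) = 120.9 m
heave = dip-slip × cos(dip) = 120.9 × cos(61°) = 58.6 m

58.6 m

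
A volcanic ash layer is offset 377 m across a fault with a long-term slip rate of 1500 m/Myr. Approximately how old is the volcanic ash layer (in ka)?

251 ka

age = offset / rate = 377 m / (1500 m/Myr) = 251000 yr = 251 ka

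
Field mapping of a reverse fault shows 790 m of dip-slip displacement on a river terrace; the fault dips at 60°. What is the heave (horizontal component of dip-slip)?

heave = dip-slip × cos(dip) = 790 m × cos(60°) = 395 m

395 m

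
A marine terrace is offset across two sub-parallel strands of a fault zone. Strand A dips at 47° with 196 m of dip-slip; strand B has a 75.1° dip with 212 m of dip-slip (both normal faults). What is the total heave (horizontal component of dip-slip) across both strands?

188 m

heave_A = 196 × cos(47°) = 133.7 m
heave_B = 212 × cos(75.1°) = 54.51 m
total = 133.7 + 54.51 = 188 m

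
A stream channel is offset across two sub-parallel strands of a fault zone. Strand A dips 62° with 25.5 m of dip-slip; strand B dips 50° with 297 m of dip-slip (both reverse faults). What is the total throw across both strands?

250 m

throw_A = 25.5 × sin(62°) = 22.52 m
throw_B = 297 × sin(50°) = 227.5 m
total = 22.52 + 227.5 = 250 m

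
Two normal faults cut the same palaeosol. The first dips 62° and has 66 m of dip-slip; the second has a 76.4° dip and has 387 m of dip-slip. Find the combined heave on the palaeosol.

heave_A = 66 × cos(62°) = 30.99 m
heave_B = 387 × cos(76.4°) = 91 m
total = 30.99 + 91 = 122 m

122 m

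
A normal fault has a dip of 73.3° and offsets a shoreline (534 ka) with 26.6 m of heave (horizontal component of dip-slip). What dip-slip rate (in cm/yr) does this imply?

0.0173 cm/yr

dip-slip = heave / cos(dip) = 26.6 m / cos(73.3°) = 92.57 m
rate = 92.57 m / 534 ka = 0.000173 m/yr = 0.0173 cm/yr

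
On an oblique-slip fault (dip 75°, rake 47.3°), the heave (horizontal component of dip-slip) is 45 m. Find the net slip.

dip-slip = heave / cos(dip) = 45 / cos(75°) = 173.9 m
net slip = dip-slip / sin(rake) = 173.9 / sin(47.3°) = 237 m

237 m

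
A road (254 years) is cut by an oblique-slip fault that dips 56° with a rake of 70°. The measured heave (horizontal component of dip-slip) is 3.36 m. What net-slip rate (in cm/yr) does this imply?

2.52 cm/yr

dip-slip = heave / cos(dip) = 3.36 / cos(56°) = 6.009 m
net slip = dip-slip / sin(rake) = 6.009 / sin(70°) = 6.394 m
rate = 6.394 m / 254 years = 0.0252 m/yr = 2.52 cm/yr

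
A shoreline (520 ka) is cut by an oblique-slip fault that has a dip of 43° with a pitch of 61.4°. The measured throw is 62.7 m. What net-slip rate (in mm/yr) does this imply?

0.201 mm/yr

dip-slip = throw / sin(dip) = 62.7 / sin(43°) = 91.94 m
net slip = dip-slip / sin(rake) = 91.94 / sin(61.4°) = 104.7 m
rate = 104.7 m / 520 ka = 0.000201 m/yr = 0.201 mm/yr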